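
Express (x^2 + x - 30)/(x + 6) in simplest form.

x - 5

Factor: x^2 + x - 30 = (x - 5)*(x + 6)
Cancel the common factor (x + 6).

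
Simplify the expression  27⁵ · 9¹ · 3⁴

3^21

27⁵ = 3^15; 9¹ = 3^2; 3⁴ = 3^4
Combine exponents: 3^21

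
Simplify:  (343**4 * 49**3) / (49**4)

343**4 = 7**12; 49**3 = 7**6; 49**4 = 7**8
Combine exponents: 7**10

7**10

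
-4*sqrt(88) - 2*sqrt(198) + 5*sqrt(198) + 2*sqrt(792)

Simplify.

4*sqrt(88) = 8*sqrt(22); 2*sqrt(198) = 6*sqrt(22); 5*sqrt(198) = 15*sqrt(22); 2*sqrt(792) = 12*sqrt(22)
Combine: (-8 - 6 + 15 + 12)·sqrt(22) = 13*sqrt(22)

13*sqrt(22)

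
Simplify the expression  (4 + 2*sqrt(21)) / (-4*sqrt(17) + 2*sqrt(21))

Multiply numerator and denominator by 2*sqrt(21) + 4*sqrt(17).
Denominator becomes -188; numerator becomes 8*sqrt(21) + 16*sqrt(17) + 84 + 8*sqrt(357).

(-2*sqrt(357) - 21 - 4*sqrt(17) - 2*sqrt(21))/47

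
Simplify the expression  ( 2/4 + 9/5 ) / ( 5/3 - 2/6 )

Numerator: 2/4 + 9/5 = 23/10
Denominator: 5/3 - 2/6 = 4/3
Divide: (23/10) · (3/4) = 69/40

69/40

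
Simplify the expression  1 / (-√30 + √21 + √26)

Group as (√21 + √26) - √30; multiply by (√21 + √26) + √30, then rationalise the remaining surd.

(-17*√30 + 25*√26 + 35*√21 + 12*√455)/1895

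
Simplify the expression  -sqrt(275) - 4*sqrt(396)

-29*sqrt(11)

sqrt(275) = 5*sqrt(11); 4*sqrt(396) = 24*sqrt(11)
Combine: (-5 - 24)·sqrt(11) = -29*sqrt(11)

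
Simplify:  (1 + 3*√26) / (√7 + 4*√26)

(-3*√182 - √7 + 4*√26 + 312)/409

Multiply numerator and denominator by -√7 + 4*√26.
Denominator becomes 409; numerator becomes -3*√182 - √7 + 4*√26 + 312.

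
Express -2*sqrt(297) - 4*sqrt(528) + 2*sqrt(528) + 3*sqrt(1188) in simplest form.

2*sqrt(297) = 6*sqrt(33); 4*sqrt(528) = 16*sqrt(33); 2*sqrt(528) = 8*sqrt(33); 3*sqrt(1188) = 18*sqrt(33)
Combine: (-6 - 16 + 8 + 18)·sqrt(33) = 4*sqrt(33)

4*sqrt(33)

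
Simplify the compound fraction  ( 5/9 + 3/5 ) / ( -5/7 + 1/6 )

-728/345

Numerator: 5/9 + 3/5 = 52/45
Denominator: -5/7 + 1/6 = -23/42
Divide: (52/45) · (-42/23) = -728/345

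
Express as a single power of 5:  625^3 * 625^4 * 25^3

5^34

625^3 = 5^12; 625^4 = 5^16; 25^3 = 5^6
Combine exponents: 5^34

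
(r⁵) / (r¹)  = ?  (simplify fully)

Quotient: r⁴

r⁴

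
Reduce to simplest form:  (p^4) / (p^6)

Quotient: (p^-2)

p^(-2)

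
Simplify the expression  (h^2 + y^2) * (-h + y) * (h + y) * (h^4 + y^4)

Pair the conjugate factors: (y+h)(y-h) = -h^2 + y^2, then repeat with the next factor.

-h^8 + y^8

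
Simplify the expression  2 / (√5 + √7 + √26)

Group as (√5 + √26) + √7; multiply by (√5 + √26) - √7, then rationalise the remaining surd.

(-12*√7 - 14*√5 + √910 + 7*√26)/14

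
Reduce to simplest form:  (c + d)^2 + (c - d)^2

Only the even-power cross terms survive.

2*c^2 + 2*d^2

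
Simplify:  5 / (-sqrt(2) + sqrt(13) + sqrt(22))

(-33*sqrt(2) - 7*sqrt(22) + 11*sqrt(13) + 4*sqrt(143))/11

Group as (sqrt(13) + sqrt(22)) - sqrt(2); multiply by (sqrt(13) + sqrt(22)) + sqrt(2), then rationalise the remaining surd.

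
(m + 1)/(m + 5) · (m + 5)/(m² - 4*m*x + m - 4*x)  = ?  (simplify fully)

Factor: m² - 4*m*x + m - 4*x = (m + 1)·(m - 4*x)
Cancel the common factors (m + 5), (m + 1).

-1/(-m + 4*x)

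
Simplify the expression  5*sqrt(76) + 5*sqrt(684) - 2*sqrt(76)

36*sqrt(19)

5*sqrt(76) = 10*sqrt(19); 5*sqrt(684) = 30*sqrt(19); 2*sqrt(76) = 4*sqrt(19)
Combine: (10 + 30 - 4)·sqrt(19) = 36*sqrt(19)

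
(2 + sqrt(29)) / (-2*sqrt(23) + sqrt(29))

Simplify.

Multiply numerator and denominator by sqrt(29) + 2*sqrt(23).
Denominator becomes -63; numerator becomes 2*sqrt(29) + 4*sqrt(23) + 29 + 2*sqrt(667).

(-2*sqrt(667) - 29 - 4*sqrt(23) - 2*sqrt(29))/63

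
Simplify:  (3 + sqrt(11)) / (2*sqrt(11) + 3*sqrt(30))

(-22 - 6*sqrt(11) + 9*sqrt(30) + 3*sqrt(330))/226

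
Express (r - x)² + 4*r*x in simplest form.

(r + x)²

Expanding gives r² + 2*r*x + x², a perfect square.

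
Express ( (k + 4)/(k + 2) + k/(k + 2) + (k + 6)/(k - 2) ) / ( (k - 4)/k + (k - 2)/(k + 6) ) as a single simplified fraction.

Numerator: (k + 4)/(k + 2) + k/(k + 2) + (k + 6)/(k - 2) = (3*k + 2)/(k - 2)
Denominator: (k - 4)/k + (k - 2)/(k + 6) = (2*k² - 24)/(k² + 6*k)
Divide: ((3*k + 2)/(k - 2)) · ((k² + 6*k)/(2*k² - 24)) = (3*k³ + 20*k² + 12*k)/(2*k³ - 4*k² - 24*k + 48)

(3*k³ + 20*k² + 12*k)/(2*k³ - 4*k² - 24*k + 48)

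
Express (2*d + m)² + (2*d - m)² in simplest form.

8*d² + 2*m²

Binomially expand both and collect terms in (2*d), m.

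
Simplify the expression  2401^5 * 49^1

2401^5 = 7^20; 49^1 = 7^2
Combine exponents: 7^22

7^22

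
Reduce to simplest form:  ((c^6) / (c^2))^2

c^8

Inside the bracket: c^4
Raise to the power 2: c^8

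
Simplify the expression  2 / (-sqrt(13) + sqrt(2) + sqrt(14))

(-6*sqrt(13) + 2*sqrt(14) + 50*sqrt(2) + 8*sqrt(91))/103

Group as (sqrt(2) + sqrt(14)) - sqrt(13); multiply by (sqrt(2) + sqrt(14)) + sqrt(13), then rationalise the remaining surd.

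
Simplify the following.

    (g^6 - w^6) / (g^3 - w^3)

g^3 + w^3

g^6 - w^6 factors as -(-g + w)*(g + w)*(g^2 - g*w + w^2)*(g^2 + g*w + w^2).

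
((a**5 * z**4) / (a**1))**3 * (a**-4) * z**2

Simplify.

Inside the bracket: a**4 * z**4
Raise to the power 3: a**12 * z**12
Multiply by (a**-4) * z**2: add exponents.

a**8*z**14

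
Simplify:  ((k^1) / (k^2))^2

Inside the bracket: (k^-1)
Raise to the power 2: (k^-2)

k^(-2)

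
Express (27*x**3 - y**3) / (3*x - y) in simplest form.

9*x**2 + 3*x*y + y**2

Apply the difference-of-cubes factorisation and cancel (3*x - y).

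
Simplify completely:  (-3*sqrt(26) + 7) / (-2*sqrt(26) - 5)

Multiply numerator and denominator by -5 + 2*sqrt(26).
Denominator becomes -79; numerator becomes -191 + 29*sqrt(26).

(-29*sqrt(26) + 191)/79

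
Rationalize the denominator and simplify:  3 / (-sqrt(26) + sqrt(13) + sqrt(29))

(-24*sqrt(26) + 15*sqrt(29) + 63*sqrt(13) + 39*sqrt(58))/626

Group as (sqrt(13) + sqrt(29)) - sqrt(26); multiply by (sqrt(13) + sqrt(29)) + sqrt(26), then rationalise the remaining surd.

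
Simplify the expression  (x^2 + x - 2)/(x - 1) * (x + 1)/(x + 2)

Factor: x^2 + x - 2 = (x + 2)*(x - 1)
Cancel the common factors (x + 2), (x - 1).

x + 1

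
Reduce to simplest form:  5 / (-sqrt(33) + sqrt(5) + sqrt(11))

Group as (sqrt(5) + sqrt(11)) - sqrt(33); multiply by (sqrt(5) + sqrt(11)) + sqrt(33), then rationalise the remaining surd.

(-85*sqrt(33) - 135*sqrt(11) - 195*sqrt(5) - 110*sqrt(15))/69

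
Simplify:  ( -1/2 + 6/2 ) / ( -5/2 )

-1

Numerator: -1/2 + 6/2 = 5/2
Denominator: -5/2 = -5/2
Divide: (5/2) · (-2/5) = -1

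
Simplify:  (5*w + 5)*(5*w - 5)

Difference of squares with P = 5*w, Q = 5.

25*w^2 - 25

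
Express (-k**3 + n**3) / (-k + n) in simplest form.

n**3 - k**3 = (-k + n)(k**2 + k*n + n**2).

k**2 + k*n + n**2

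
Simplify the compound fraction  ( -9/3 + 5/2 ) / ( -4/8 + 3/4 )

-2

Numerator: -9/3 + 5/2 = -1/2
Denominator: -4/8 + 3/4 = 1/4
Divide: (-1/2) · (4) = -2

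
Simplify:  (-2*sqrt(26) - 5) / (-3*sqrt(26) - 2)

(11*sqrt(26) + 146)/230

Multiply numerator and denominator by -2 + 3*sqrt(26).
Denominator becomes -230; numerator becomes -146 - 11*sqrt(26).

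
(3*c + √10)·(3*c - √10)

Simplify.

Product of conjugates: (P+Q)(P-Q) = P^2 - Q^2.

9*c² - 10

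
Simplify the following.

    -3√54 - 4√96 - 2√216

-37*√6

3√54 = 9*√6; 4√96 = 16*√6; 2√216 = 12*√6
Combine: (-9 - 16 - 12)·√6 = -37*√6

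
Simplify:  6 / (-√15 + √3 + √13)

(-6*√15 + 30*√13 + 150*√3 + 36*√65)/155

Group as (√3 + √13) - √15; multiply by (√3 + √13) + √15, then rationalise the remaining surd.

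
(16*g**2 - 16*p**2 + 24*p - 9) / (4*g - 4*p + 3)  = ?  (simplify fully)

4*g + 4*p - 3

16*g**2 - 16*p**2 + 24*p - 9 factors as -(-4*g + 4*p - 3)*(4*g + 4*p - 3).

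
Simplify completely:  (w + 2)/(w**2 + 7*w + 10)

1/(w + 5)

Factor: w**2 + 7*w + 10 = (w + 5)*(w + 2)
Cancel the common factor (w + 2).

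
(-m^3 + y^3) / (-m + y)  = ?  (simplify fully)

m^2 + m*y + y^2

Factor as (a-b)(a^2+ab+b^2) with a=y, b=m.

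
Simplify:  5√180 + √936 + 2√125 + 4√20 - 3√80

5√180 = 30*√5; √936 = 6*√26; 2√125 = 10*√5; 4√20 = 8*√5; 3√80 = 12*√5

6*√26 + 36*√5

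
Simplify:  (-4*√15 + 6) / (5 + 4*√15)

(-270 + 44*√15)/215

Multiply numerator and denominator by -4*√15 + 5.
Denominator becomes -215; numerator becomes -44*√15 + 270.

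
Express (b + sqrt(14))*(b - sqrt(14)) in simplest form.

Difference of squares with P = b, Q = sqrt(14).

b^2 - 14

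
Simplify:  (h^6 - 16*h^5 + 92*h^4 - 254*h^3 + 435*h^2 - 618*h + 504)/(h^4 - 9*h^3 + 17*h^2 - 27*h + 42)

h^2 - 7*h + 12

Factor: h^6 - 16*h^5 + 92*h^4 - 254*h^3 + 435*h^2 - 618*h + 504 = (h - 2)*(h - 7)*(h - 3)*(h^2 + 3)*(h - 4);  h^4 - 9*h^3 + 17*h^2 - 27*h + 42 = (h - 2)*(h^2 + 3)*(h - 7)
Cancel the common factors (h^2 + 3), (h - 7), (h - 2).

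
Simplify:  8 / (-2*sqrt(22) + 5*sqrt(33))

Multiply numerator and denominator by 2*sqrt(22) + 5*sqrt(33).
Denominator becomes 737; numerator becomes 16*sqrt(22) + 40*sqrt(33).

(16*sqrt(22) + 40*sqrt(33))/737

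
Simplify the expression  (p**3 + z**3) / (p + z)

Apply the sum-of-cubes factorisation and cancel (p + z).

p**2 - p*z + z**2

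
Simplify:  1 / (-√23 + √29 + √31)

(-37*√23 + 21*√31 + 25*√29 + 2*√20677)/2227

Group as (√29 + √31) - √23; multiply by (√29 + √31) + √23, then rationalise the remaining surd.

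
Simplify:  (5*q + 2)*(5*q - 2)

25*q^2 - 4

Difference of squares with P = 5*q, Q = 2.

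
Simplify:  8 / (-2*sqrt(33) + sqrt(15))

Multiply numerator and denominator by sqrt(15) + 2*sqrt(33).
Denominator becomes -117; numerator becomes 8*sqrt(15) + 16*sqrt(33).

(-16*sqrt(33) - 8*sqrt(15))/117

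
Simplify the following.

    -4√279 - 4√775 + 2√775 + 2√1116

-10*√31

4√279 = 12*√31; 4√775 = 20*√31; 2√775 = 10*√31; 2√1116 = 12*√31
Combine: (-12 - 20 + 10 + 12)·√31 = -10*√31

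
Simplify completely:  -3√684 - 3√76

3√684 = 18*√19; 3√76 = 6*√19
Combine: (-18 - 6)·√19 = -24*√19

-24*√19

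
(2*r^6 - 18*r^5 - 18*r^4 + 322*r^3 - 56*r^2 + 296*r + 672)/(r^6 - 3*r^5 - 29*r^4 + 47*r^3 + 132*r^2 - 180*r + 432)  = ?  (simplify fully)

Factor: 2*r^6 - 18*r^5 - 18*r^4 + 322*r^3 - 56*r^2 + 296*r + 672 = 2*(r^2 - r + 2)*(r - 7)*(r - 6)*(r + 1)*(r + 4);  r^6 - 3*r^5 - 29*r^4 + 47*r^3 + 132*r^2 - 180*r + 432 = (r + 3)*(r + 4)*(r - 6)*(r - 3)*(r^2 - r + 2)
Cancel the common factors (r^2 - r + 2), (r - 6), (r + 4).

(2*r^2 - 12*r - 14)/(r^2 - 9)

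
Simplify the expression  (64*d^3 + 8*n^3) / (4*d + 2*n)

16*d^2 - 8*d*n + 4*n^2

(4*d)^3 + (2*n)^3 = (4*d + 2*n)(16*d^2 - 8*d*n + 4*n^2).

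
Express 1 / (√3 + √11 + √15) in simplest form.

(-6*√55 - √15 + 7*√11 + 23*√3)/131

Group as (√3 + √11) + √15; multiply by (√3 + √11) - √15, then rationalise the remaining surd.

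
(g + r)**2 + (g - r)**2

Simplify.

Write as f(g,r) + f(g,-r) and expand.

2*g**2 + 2*r**2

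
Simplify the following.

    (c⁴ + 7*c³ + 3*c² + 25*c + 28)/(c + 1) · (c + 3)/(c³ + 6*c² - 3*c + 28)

Factor: c⁴ + 7*c³ + 3*c² + 25*c + 28 = (c² - c + 4)·(c + 7)·(c + 1);  c³ + 6*c² - 3*c + 28 = (c + 7)·(c² - c + 4)
Cancel the common factors (c² - c + 4), (c + 1), (c + 7).

c + 3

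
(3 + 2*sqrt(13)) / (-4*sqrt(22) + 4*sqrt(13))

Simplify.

(-2*sqrt(286) - 26 - 3*sqrt(22) - 3*sqrt(13))/36

Multiply numerator and denominator by 4*sqrt(13) + 4*sqrt(22).
Denominator becomes -144; numerator becomes 12*sqrt(13) + 12*sqrt(22) + 104 + 8*sqrt(286).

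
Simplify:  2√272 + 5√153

2√272 = 8*√17; 5√153 = 15*√17
Combine: (8 + 15)·√17 = 23*√17

23*√17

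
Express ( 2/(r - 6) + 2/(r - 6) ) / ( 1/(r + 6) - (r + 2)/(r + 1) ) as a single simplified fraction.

(-4*r² - 28*r - 24)/(r³ + r² - 31*r - 66)

Numerator: 2/(r - 6) + 2/(r - 6) = 4/(r - 6)
Denominator: 1/(r + 6) - (r + 2)/(r + 1) = (-r² - 7*r - 11)/(r² + 7*r + 6)
Divide: (4/(r - 6)) · ((r² + 7*r + 6)/(-r² - 7*r - 11)) = (-4*r² - 28*r - 24)/(r³ + r² - 31*r - 66)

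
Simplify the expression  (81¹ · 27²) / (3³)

81¹ = 3^4; 27² = 3^6; 3³ = 3^3
Combine exponents: 3^7

3^7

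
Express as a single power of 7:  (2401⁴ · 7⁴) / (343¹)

2401⁴ = 7^16; 7⁴ = 7^4; 343¹ = 7^3
Combine exponents: 7^17

7^17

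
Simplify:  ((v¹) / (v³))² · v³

1/v

Inside the bracket: (v^-2)
Raise to the power 2: (v^-4)
Multiply by v³: add exponents.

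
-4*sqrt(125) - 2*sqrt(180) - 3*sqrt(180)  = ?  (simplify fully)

4*sqrt(125) = 20*sqrt(5); 2*sqrt(180) = 12*sqrt(5); 3*sqrt(180) = 18*sqrt(5)
Combine: (-20 - 12 - 18)·sqrt(5) = -50*sqrt(5)

-50*sqrt(5)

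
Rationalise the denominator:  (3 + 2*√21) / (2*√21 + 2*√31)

Multiply numerator and denominator by -2*√31 + 2*√21.
Denominator becomes -40; numerator becomes -4*√651 - 6*√31 + 6*√21 + 84.

(-42 - 3*√21 + 3*√31 + 2*√651)/20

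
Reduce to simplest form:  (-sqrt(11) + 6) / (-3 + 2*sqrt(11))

(-4 + 9*sqrt(11))/35

Multiply numerator and denominator by -2*sqrt(11) - 3.
Denominator becomes -35; numerator becomes -9*sqrt(11) + 4.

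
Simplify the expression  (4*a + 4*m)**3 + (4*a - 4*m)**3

128*a*(a**2 + 3*m**2)

Only the even-power cross terms survive.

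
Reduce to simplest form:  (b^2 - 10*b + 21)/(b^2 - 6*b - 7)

(b - 3)/(b + 1)

Factor: b^2 - 10*b + 21 = (b - 7)*(b - 3);  b^2 - 6*b - 7 = (b - 7)*(b + 1)
Cancel the common factor (b - 7).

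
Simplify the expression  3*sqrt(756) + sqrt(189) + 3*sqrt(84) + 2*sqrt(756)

3*sqrt(756) = 18*sqrt(21); sqrt(189) = 3*sqrt(21); 3*sqrt(84) = 6*sqrt(21); 2*sqrt(756) = 12*sqrt(21)
Combine: (18 + 3 + 6 + 12)·sqrt(21) = 39*sqrt(21)

39*sqrt(21)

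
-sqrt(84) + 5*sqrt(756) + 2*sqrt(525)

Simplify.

38*sqrt(21)

sqrt(84) = 2*sqrt(21); 5*sqrt(756) = 30*sqrt(21); 2*sqrt(525) = 10*sqrt(21)
Combine: (-2 + 30 + 10)·sqrt(21) = 38*sqrt(21)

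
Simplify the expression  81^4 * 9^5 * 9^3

3^32

81^4 = 3^16; 9^5 = 3^10; 9^3 = 3^6
Combine exponents: 3^32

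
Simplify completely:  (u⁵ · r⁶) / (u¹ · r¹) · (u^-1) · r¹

Quotient: u⁴ · r⁵
Multiply by (u^-1) · r¹: add exponents.

r⁶*u³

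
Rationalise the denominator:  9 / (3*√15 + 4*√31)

(-27*√15 + 36*√31)/361

Multiply numerator and denominator by -3*√15 + 4*√31.
Denominator becomes 361; numerator becomes -27*√15 + 36*√31.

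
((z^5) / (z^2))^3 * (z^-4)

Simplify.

Inside the bracket: z^3
Raise to the power 3: z^9
Multiply by (z^-4): add exponents.

z^5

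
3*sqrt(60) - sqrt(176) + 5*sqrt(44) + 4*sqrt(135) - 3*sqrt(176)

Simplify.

-6*sqrt(11) + 18*sqrt(15)

3*sqrt(60) = 6*sqrt(15); sqrt(176) = 4*sqrt(11); 5*sqrt(44) = 10*sqrt(11); 4*sqrt(135) = 12*sqrt(15); 3*sqrt(176) = 12*sqrt(11)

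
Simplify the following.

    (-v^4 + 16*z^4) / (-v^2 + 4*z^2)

v^2 + 4*z^2

-v^4 + 16*z^4 factors as (-v + 2*z)*(v + 2*z)*(v^2 + 4*z^2).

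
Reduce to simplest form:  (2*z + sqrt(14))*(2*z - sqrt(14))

(2*z)^2 - (sqrt(14))^2 = 4*z^2 - 14.

4*z^2 - 14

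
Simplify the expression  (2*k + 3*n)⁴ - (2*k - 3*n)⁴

192*k³*n + 432*k*n³

Only the odd-power cross terms survive.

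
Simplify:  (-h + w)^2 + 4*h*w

(h + w)^2

Expand the square and combine the 4*h*w term.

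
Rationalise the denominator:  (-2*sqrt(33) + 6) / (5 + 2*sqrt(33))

Multiply numerator and denominator by -2*sqrt(33) + 5.
Denominator becomes -107; numerator becomes -22*sqrt(33) + 162.

(-162 + 22*sqrt(33))/107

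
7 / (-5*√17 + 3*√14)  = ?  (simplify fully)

(-35*√17 - 21*√14)/299

Multiply numerator and denominator by 3*√14 + 5*√17.
Denominator becomes -299; numerator becomes 21*√14 + 35*√17.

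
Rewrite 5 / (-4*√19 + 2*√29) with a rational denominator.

Multiply numerator and denominator by 2*√29 + 4*√19.
Denominator becomes -188; numerator becomes 10*√29 + 20*√19.

(-10*√19 - 5*√29)/94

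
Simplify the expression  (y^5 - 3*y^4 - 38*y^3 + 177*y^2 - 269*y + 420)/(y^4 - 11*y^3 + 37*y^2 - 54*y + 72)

(y^2 + 2*y - 35)/(y - 6)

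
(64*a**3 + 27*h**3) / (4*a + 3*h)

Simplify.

16*a**2 - 12*a*h + 9*h**2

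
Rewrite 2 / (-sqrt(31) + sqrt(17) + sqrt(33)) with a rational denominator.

(-38*sqrt(31) + 30*sqrt(33) + 94*sqrt(17) + 4*sqrt(17391))/1883

Group as (sqrt(17) + sqrt(33)) - sqrt(31); multiply by (sqrt(17) + sqrt(33)) + sqrt(31), then rationalise the remaining surd.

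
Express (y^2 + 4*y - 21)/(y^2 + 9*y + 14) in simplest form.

(y - 3)/(y + 2)

Factor: y^2 + 4*y - 21 = (y + 7)*(y - 3);  y^2 + 9*y + 14 = (y + 7)*(y + 2)
Cancel the common factor (y + 7).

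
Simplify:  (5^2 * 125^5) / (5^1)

5^16

5^2 = 5^2; 125^5 = 5^15; 5^1 = 5^1
Combine exponents: 5^16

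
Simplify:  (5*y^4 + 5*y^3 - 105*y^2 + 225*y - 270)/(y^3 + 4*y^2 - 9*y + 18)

Factor: 5*y^4 + 5*y^3 - 105*y^2 + 225*y - 270 = 5*(y + 6)*(y - 3)*(y^2 - 2*y + 3);  y^3 + 4*y^2 - 9*y + 18 = (y^2 - 2*y + 3)*(y + 6)
Cancel the common factors (y^2 - 2*y + 3), (y + 6).

5*y - 15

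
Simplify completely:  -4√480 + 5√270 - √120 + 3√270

6*√30

4√480 = 16*√30; 5√270 = 15*√30; √120 = 2*√30; 3√270 = 9*√30
Combine: (-16 + 15 - 2 + 9)·√30 = 6*√30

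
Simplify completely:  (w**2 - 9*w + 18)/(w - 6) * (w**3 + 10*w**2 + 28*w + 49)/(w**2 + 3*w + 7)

Factor: w**2 - 9*w + 18 = (w - 3)*(w - 6);  w**3 + 10*w**2 + 28*w + 49 = (w**2 + 3*w + 7)*(w + 7)
Cancel the common factors (w**2 + 3*w + 7), (w - 6).

w**2 + 4*w - 21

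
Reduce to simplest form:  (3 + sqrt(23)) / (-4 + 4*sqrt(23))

Multiply numerator and denominator by -4*sqrt(23) - 4.
Denominator becomes -352; numerator becomes -104 - 16*sqrt(23).

(2*sqrt(23) + 13)/44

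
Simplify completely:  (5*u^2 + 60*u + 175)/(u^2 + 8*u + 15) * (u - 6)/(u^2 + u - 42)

Factor: 5*u^2 + 60*u + 175 = 5*(u + 7)*(u + 5);  u^2 + 8*u + 15 = (u + 5)*(u + 3);  u^2 + u - 42 = (u + 7)*(u - 6)
Cancel the common factors (u - 6), (u + 5), (u + 7).

5/(u + 3)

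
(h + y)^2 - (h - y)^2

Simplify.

4*h*y

Binomially expand both and collect terms in h, y.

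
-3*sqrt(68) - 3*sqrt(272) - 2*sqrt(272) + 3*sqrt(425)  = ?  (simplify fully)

-11*sqrt(17)

3*sqrt(68) = 6*sqrt(17); 3*sqrt(272) = 12*sqrt(17); 2*sqrt(272) = 8*sqrt(17); 3*sqrt(425) = 15*sqrt(17)
Combine: (-6 - 12 - 8 + 15)·sqrt(17) = -11*sqrt(17)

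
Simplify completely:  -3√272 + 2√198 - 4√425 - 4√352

3√272 = 12*√17; 2√198 = 6*√22; 4√425 = 20*√17; 4√352 = 16*√22

-32*√17 - 10*√22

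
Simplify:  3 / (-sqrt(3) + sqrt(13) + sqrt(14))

Group as (sqrt(13) + sqrt(14)) - sqrt(3); multiply by (sqrt(13) + sqrt(14)) + sqrt(3), then rationalise the remaining surd.

(-36*sqrt(3) + 3*sqrt(14) + 6*sqrt(13) + 3*sqrt(546))/76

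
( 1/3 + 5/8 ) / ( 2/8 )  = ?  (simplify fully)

Numerator: 1/3 + 5/8 = 23/24
Denominator: 2/8 = 1/4
Divide: (23/24) · (4) = 23/6

23/6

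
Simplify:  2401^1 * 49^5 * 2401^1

2401^1 = 7^4; 49^5 = 7^10; 2401^1 = 7^4
Combine exponents: 7^18

7^18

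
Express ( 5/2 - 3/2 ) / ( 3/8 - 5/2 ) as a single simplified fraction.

Numerator: 5/2 - 3/2 = 1
Denominator: 3/8 - 5/2 = -17/8
Divide: (1) · (-8/17) = -8/17

-8/17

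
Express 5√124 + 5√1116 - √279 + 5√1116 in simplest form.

67*√31

5√124 = 10*√31; 5√1116 = 30*√31; √279 = 3*√31; 5√1116 = 30*√31
Combine: (10 + 30 - 3 + 30)·√31 = 67*√31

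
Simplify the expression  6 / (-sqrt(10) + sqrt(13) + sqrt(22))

(-50*sqrt(10) + 2*sqrt(22) + 38*sqrt(13) + 8*sqrt(715))/173

Group as (sqrt(13) + sqrt(22)) - sqrt(10); multiply by (sqrt(13) + sqrt(22)) + sqrt(10), then rationalise the remaining surd.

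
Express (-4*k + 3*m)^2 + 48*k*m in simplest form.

Expand the square and combine the 48*k*m term.

(4*k + 3*m)^2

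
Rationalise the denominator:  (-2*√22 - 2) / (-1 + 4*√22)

(-178 - 10*√22)/351

Multiply numerator and denominator by -4*√22 - 1.
Denominator becomes -351; numerator becomes 10*√22 + 178.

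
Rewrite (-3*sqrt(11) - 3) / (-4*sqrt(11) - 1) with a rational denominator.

Multiply numerator and denominator by -1 + 4*sqrt(11).
Denominator becomes -175; numerator becomes -129 - 9*sqrt(11).

(9*sqrt(11) + 129)/175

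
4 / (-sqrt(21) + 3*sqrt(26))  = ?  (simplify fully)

(4*sqrt(21) + 12*sqrt(26))/213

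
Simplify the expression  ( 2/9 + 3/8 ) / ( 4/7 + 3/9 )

301/456

Numerator: 2/9 + 3/8 = 43/72
Denominator: 4/7 + 3/9 = 19/21
Divide: (43/72) · (21/19) = 301/456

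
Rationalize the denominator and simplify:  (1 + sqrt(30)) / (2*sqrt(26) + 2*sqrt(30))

Multiply numerator and denominator by -2*sqrt(26) + 2*sqrt(30).
Denominator becomes 16; numerator becomes -4*sqrt(195) - 2*sqrt(26) + 2*sqrt(30) + 60.

(-2*sqrt(195) - sqrt(26) + sqrt(30) + 30)/8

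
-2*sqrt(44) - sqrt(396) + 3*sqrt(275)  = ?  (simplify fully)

2*sqrt(44) = 4*sqrt(11); sqrt(396) = 6*sqrt(11); 3*sqrt(275) = 15*sqrt(11)
Combine: (-4 - 6 + 15)·sqrt(11) = 5*sqrt(11)

5*sqrt(11)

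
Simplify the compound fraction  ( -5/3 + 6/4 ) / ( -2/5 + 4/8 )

-5/3

Numerator: -5/3 + 6/4 = -1/6
Denominator: -2/5 + 4/8 = 1/10
Divide: (-1/6) · (10) = -5/3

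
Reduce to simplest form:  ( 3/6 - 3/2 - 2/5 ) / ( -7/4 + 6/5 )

Numerator: 3/6 - 3/2 - 2/5 = -7/5
Denominator: -7/4 + 6/5 = -11/20
Divide: (-7/5) · (-20/11) = 28/11

28/11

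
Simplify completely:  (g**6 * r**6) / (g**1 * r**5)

g**5*r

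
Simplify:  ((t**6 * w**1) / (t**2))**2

t**8*w**2

Inside the bracket: t**4 * w**1
Raise to the power 2: t**8 * w**2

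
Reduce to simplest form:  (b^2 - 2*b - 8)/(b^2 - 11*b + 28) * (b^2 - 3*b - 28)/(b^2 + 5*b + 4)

(b + 2)/(b + 1)

Factor: b^2 - 2*b - 8 = (b + 2)*(b - 4);  b^2 - 11*b + 28 = (b - 4)*(b - 7);  b^2 - 3*b - 28 = (b + 4)*(b - 7);  b^2 + 5*b + 4 = (b + 1)*(b + 4)
Cancel the common factors (b - 7), (b + 4), (b - 4).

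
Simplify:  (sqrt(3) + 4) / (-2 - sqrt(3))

-5 + 2*sqrt(3)

Multiply numerator and denominator by -2 + sqrt(3).
Denominator becomes 1; numerator becomes -5 + 2*sqrt(3).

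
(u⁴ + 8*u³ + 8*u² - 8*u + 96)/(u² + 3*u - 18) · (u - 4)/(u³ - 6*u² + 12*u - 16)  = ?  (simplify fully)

(u + 4)/(u - 3)

Factor: u⁴ + 8*u³ + 8*u² - 8*u + 96 = (u + 6)·(u² - 2*u + 4)·(u + 4);  u² + 3*u - 18 = (u + 6)·(u - 3);  u³ - 6*u² + 12*u - 16 = (u² - 2*u + 4)·(u - 4)
Cancel the common factors (u² - 2*u + 4), (u - 4), (u + 6).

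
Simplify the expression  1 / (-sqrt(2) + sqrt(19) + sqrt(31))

(-24*sqrt(2) - 5*sqrt(31) + 7*sqrt(19) + sqrt(1178))/26

Group as (sqrt(19) + sqrt(31)) - sqrt(2); multiply by (sqrt(19) + sqrt(31)) + sqrt(2), then rationalise the remaining surd.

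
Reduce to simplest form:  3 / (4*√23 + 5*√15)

(-12*√23 + 15*√15)/7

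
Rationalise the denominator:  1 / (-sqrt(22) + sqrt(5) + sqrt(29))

Group as (sqrt(5) + sqrt(29)) - sqrt(22); multiply by (sqrt(5) + sqrt(29)) + sqrt(22), then rationalise the remaining surd.

(-6*sqrt(22) - sqrt(29) + 23*sqrt(5) + sqrt(3190))/218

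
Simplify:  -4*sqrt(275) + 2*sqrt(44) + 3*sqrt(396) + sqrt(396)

4*sqrt(275) = 20*sqrt(11); 2*sqrt(44) = 4*sqrt(11); 3*sqrt(396) = 18*sqrt(11); sqrt(396) = 6*sqrt(11)
Combine: (-20 + 4 + 18 + 6)·sqrt(11) = 8*sqrt(11)

8*sqrt(11)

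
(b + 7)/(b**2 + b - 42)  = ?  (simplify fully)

1/(b - 6)

Factor: b**2 + b - 42 = (b + 7)*(b - 6)
Cancel the common factor (b + 7).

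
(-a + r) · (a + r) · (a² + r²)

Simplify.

-a⁴ + r⁴

Telescope via difference of squares: (r+a)(r-a) = -a² + r², then repeat with the next factor.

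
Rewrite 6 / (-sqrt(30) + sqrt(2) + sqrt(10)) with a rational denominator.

Group as (sqrt(2) + sqrt(10)) - sqrt(30); multiply by (sqrt(2) + sqrt(10)) + sqrt(30), then rationalise the remaining surd.

(-27*sqrt(30) - 33*sqrt(10) - 57*sqrt(2) - 30*sqrt(6))/61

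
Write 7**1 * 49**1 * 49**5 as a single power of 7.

7**1 = 7**1; 49**1 = 7**2; 49**5 = 7**10
Combine exponents: 7**13

7**13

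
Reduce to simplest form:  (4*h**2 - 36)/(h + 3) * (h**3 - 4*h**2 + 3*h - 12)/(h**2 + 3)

4*h**2 - 28*h + 48

Factor: 4*h**2 - 36 = 4*(h - 3)*(h + 3);  h**3 - 4*h**2 + 3*h - 12 = (h**2 + 3)*(h - 4)
Cancel the common factors (h**2 + 3), (h + 3).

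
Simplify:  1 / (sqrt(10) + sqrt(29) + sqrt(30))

(-20*sqrt(87) + 9*sqrt(30) + 11*sqrt(29) + 49*sqrt(10))/1079

Group as (sqrt(29) + sqrt(30)) + sqrt(10); multiply by (sqrt(29) + sqrt(30)) - sqrt(10), then rationalise the remaining surd.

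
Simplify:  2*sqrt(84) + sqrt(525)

2*sqrt(84) = 4*sqrt(21); sqrt(525) = 5*sqrt(21)
Combine: (4 + 5)·sqrt(21) = 9*sqrt(21)

9*sqrt(21)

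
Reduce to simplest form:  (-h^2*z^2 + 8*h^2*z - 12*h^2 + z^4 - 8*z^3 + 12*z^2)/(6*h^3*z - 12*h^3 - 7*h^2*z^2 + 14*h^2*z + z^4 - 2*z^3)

Factor: -h^2*z^2 + 8*h^2*z - 12*h^2 + z^4 - 8*z^3 + 12*z^2 = (z - 2)*(z - 6)*(h + z)*(-h + z);  6*h^3*z - 12*h^3 - 7*h^2*z^2 + 14*h^2*z + z^4 - 2*z^3 = (-2*h + z)*(z - 2)*(3*h + z)*(-h + z)
Cancel the common factors (-h + z), (z - 2).

(h*z - 6*h + z^2 - 6*z)/(-6*h^2 + h*z + z^2)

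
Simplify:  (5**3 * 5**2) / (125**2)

5**3 = 5**3; 5**2 = 5**2; 125**2 = 5**6
Combine exponents: 5**(-1)

5**(-1)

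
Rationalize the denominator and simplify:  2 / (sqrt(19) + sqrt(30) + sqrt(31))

Group as (sqrt(19) + sqrt(31)) + sqrt(30); multiply by (sqrt(19) + sqrt(31)) - sqrt(30), then rationalise the remaining surd.

(-sqrt(17670) + 9*sqrt(31) + 10*sqrt(30) + 21*sqrt(19))/489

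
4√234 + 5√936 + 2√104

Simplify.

46*√26

4√234 = 12*√26; 5√936 = 30*√26; 2√104 = 4*√26
Combine: (12 + 30 + 4)·√26 = 46*√26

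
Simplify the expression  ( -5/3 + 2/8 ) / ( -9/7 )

Numerator: -5/3 + 2/8 = -17/12
Denominator: -9/7 = -9/7
Divide: (-17/12) · (-7/9) = 119/108

119/108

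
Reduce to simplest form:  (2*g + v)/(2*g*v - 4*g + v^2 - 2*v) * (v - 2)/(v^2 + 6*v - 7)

1/(v^2 + 6*v - 7)

Factor: 2*g*v - 4*g + v^2 - 2*v = (2*g + v)*(v - 2);  v^2 + 6*v - 7 = (v + 7)*(v - 1)
Cancel the common factors (2*g + v), (v - 2).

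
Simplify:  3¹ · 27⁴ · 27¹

3^16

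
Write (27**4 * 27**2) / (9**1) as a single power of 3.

27**4 = 3**12; 27**2 = 3**6; 9**1 = 3**2
Combine exponents: 3**16

3**16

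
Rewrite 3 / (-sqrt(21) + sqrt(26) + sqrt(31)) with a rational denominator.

Group as (sqrt(26) + sqrt(31)) - sqrt(21); multiply by (sqrt(26) + sqrt(31)) + sqrt(21), then rationalise the remaining surd.

(-54*sqrt(21) + 24*sqrt(31) + 39*sqrt(26) + 3*sqrt(16926))/964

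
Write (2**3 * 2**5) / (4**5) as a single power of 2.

2**3 = 2**3; 2**5 = 2**5; 4**5 = 2**10
Combine exponents: 2**(-2)

2**(-2)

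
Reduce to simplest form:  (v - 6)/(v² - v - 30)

1/(v + 5)

Factor: v² - v - 30 = (v + 5)·(v - 6)
Cancel the common factor (v - 6).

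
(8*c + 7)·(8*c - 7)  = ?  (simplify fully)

64*c² - 49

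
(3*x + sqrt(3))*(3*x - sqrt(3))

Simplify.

9*x^2 - 3

Product of conjugates: (P+Q)(P-Q) = P^2 - Q^2.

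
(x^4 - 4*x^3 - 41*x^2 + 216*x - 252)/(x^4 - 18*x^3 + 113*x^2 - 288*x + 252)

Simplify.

Factor: x^4 - 4*x^3 - 41*x^2 + 216*x - 252 = (x - 2)*(x - 3)*(x - 6)*(x + 7);  x^4 - 18*x^3 + 113*x^2 - 288*x + 252 = (x - 7)*(x - 6)*(x - 3)*(x - 2)
Cancel the common factors (x - 3), (x - 6), (x - 2).

(x + 7)/(x - 7)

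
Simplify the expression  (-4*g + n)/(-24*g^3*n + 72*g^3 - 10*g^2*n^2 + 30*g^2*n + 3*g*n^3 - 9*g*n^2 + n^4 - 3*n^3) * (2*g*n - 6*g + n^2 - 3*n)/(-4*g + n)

-1/(12*g^2 - g*n - n^2)

Factor: -24*g^3*n + 72*g^3 - 10*g^2*n^2 + 30*g^2*n + 3*g*n^3 - 9*g*n^2 + n^4 - 3*n^3 = (-3*g + n)*(4*g + n)*(2*g + n)*(n - 3);  2*g*n - 6*g + n^2 - 3*n = (n - 3)*(2*g + n)
Cancel the common factors (2*g + n), (n - 3), (-4*g + n).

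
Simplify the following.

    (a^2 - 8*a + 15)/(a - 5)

Factor: a^2 - 8*a + 15 = (a - 5)*(a - 3)
Cancel the common factor (a - 5).

a - 3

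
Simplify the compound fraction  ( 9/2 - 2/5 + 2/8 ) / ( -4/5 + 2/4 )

Numerator: 9/2 - 2/5 + 2/8 = 87/20
Denominator: -4/5 + 2/4 = -3/10
Divide: (87/20) · (-10/3) = -29/2

-29/2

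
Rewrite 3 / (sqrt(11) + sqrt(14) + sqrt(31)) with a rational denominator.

Group as (sqrt(11) + sqrt(14)) + sqrt(31); multiply by (sqrt(11) + sqrt(14)) - sqrt(31), then rationalise the remaining surd.

(-3*sqrt(4774) - 9*sqrt(31) + 42*sqrt(14) + 51*sqrt(11))/290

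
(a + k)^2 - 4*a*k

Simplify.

(a - k)^2

Expand the square and combine the 4*a*k term.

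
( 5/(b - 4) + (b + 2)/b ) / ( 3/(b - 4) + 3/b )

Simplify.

(b² + 3*b - 8)/(6*b - 12)

Numerator: 5/(b - 4) + (b + 2)/b = (b² + 3*b - 8)/(b² - 4*b)
Denominator: 3/(b - 4) + 3/b = (6*b - 12)/(b² - 4*b)
Divide: ((b² + 3*b - 8)/(b² - 4*b)) · ((b² - 4*b)/(6*b - 12)) = (b² + 3*b - 8)/(6*b - 12)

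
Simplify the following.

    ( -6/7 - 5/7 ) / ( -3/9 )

Numerator: -6/7 - 5/7 = -11/7
Denominator: -3/9 = -1/3
Divide: (-11/7) · (-3) = 33/7

33/7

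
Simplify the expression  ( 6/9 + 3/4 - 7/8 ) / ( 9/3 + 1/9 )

39/224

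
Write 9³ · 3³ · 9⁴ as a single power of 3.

3^17

9³ = 3^6; 3³ = 3^3; 9⁴ = 3^8
Combine exponents: 3^17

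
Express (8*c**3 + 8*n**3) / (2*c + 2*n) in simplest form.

4*c**2 - 4*c*n + 4*n**2

Factor as (a+b)(a**2-ab+b**2) with a=(2*c), b=(2*n).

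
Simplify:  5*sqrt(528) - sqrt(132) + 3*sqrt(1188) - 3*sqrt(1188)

18*sqrt(33)

5*sqrt(528) = 20*sqrt(33); sqrt(132) = 2*sqrt(33); 3*sqrt(1188) = 18*sqrt(33); 3*sqrt(1188) = 18*sqrt(33)
Combine: (20 - 2 + 18 - 18)·sqrt(33) = 18*sqrt(33)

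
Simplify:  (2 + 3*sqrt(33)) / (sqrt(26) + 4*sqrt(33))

Multiply numerator and denominator by -sqrt(26) + 4*sqrt(33).
Denominator becomes 502; numerator becomes -3*sqrt(858) - 2*sqrt(26) + 8*sqrt(33) + 396.

(-3*sqrt(858) - 2*sqrt(26) + 8*sqrt(33) + 396)/502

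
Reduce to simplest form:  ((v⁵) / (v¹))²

v⁸

Inside the bracket: v⁴
Raise to the power 2: v⁸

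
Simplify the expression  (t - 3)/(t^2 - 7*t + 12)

1/(t - 4)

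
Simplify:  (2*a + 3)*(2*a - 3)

4*a^2 - 9

Difference of squares with P = 2*a, Q = 3.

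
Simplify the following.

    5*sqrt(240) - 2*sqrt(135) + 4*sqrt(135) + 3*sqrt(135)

5*sqrt(240) = 20*sqrt(15); 2*sqrt(135) = 6*sqrt(15); 4*sqrt(135) = 12*sqrt(15); 3*sqrt(135) = 9*sqrt(15)
Combine: (20 - 6 + 12 + 9)·sqrt(15) = 35*sqrt(15)

35*sqrt(15)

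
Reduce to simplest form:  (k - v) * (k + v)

k^2 - v^2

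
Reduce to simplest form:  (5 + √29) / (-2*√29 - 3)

Multiply numerator and denominator by -3 + 2*√29.
Denominator becomes -107; numerator becomes 7*√29 + 43.

(-43 - 7*√29)/107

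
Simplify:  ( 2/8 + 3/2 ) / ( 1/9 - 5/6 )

-63/26

Numerator: 2/8 + 3/2 = 7/4
Denominator: 1/9 - 5/6 = -13/18
Divide: (7/4) · (-18/13) = -63/26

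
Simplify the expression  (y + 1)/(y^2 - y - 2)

1/(y - 2)

Factor: y^2 - y - 2 = (y + 1)*(y - 2)
Cancel the common factor (y + 1).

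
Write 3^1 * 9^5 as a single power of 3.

3^1 = 3^1; 9^5 = 3^10
Combine exponents: 3^11

3^11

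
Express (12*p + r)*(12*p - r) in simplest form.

(12*p)^2 - (r)^2 = 144*p^2 - r^2.

144*p^2 - r^2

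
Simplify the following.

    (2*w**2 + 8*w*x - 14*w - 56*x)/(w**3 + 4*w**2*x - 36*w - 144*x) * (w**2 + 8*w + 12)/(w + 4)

Factor: 2*w**2 + 8*w*x - 14*w - 56*x = 2*(w + 4*x)*(w - 7);  w**3 + 4*w**2*x - 36*w - 144*x = (w - 6)*(w + 6)*(w + 4*x);  w**2 + 8*w + 12 = (w + 6)*(w + 2)
Cancel the common factors (w + 6), (w + 4*x).

(2*w**2 - 10*w - 28)/(w**2 - 2*w - 24)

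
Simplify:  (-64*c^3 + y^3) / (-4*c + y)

Factor as (a-b)(a^2+ab+b^2) with a=y, b=(4*c).

16*c^2 + 4*c*y + y^2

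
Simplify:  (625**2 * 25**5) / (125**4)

5**6

625**2 = 5**8; 25**5 = 5**10; 125**4 = 5**12
Combine exponents: 5**6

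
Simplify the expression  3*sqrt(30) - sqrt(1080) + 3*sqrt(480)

9*sqrt(30)

3*sqrt(30) = 3*sqrt(30); sqrt(1080) = 6*sqrt(30); 3*sqrt(480) = 12*sqrt(30)
Combine: (3 - 6 + 12)·sqrt(30) = 9*sqrt(30)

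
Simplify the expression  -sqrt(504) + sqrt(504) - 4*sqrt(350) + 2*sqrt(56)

-16*sqrt(14)

sqrt(504) = 6*sqrt(14); sqrt(504) = 6*sqrt(14); 4*sqrt(350) = 20*sqrt(14); 2*sqrt(56) = 4*sqrt(14)
Combine: (-6 + 6 - 20 + 4)·sqrt(14) = -16*sqrt(14)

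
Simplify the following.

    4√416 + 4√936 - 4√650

20*√26

4√416 = 16*√26; 4√936 = 24*√26; 4√650 = 20*√26
Combine: (16 + 24 - 20)·√26 = 20*√26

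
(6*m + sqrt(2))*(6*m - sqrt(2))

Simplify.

(6*m)^2 - (sqrt(2))^2 = 36*m^2 - 2.

36*m^2 - 2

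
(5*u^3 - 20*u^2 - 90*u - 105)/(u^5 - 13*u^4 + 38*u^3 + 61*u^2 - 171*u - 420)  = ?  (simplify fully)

5/(u^2 - 9*u + 20)

Factor: 5*u^3 - 20*u^2 - 90*u - 105 = 5*(u - 7)*(u^2 + 3*u + 3);  u^5 - 13*u^4 + 38*u^3 + 61*u^2 - 171*u - 420 = (u - 4)*(u^2 + 3*u + 3)*(u - 7)*(u - 5)
Cancel the common factors (u^2 + 3*u + 3), (u - 7).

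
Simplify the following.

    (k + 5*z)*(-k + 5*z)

-k**2 + 25*z**2

Product of conjugates: (P+Q)(P-Q) = P**2 - Q**2.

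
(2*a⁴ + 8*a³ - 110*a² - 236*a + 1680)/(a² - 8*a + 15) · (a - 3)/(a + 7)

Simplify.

Factor: 2*a⁴ + 8*a³ - 110*a² - 236*a + 1680 = 2·(a + 7)·(a + 6)·(a - 5)·(a - 4);  a² - 8*a + 15 = (a - 3)·(a - 5)
Cancel the common factors (a - 5), (a - 3), (a + 7).

2*a² + 4*a - 48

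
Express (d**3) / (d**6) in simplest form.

d**(-3)

Quotient: (d**-3)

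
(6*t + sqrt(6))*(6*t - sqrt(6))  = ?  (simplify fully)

36*t^2 - 6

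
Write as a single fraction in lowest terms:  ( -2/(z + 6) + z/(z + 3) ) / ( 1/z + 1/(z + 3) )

(z³ + 4*z² - 6*z)/(2*z² + 15*z + 18)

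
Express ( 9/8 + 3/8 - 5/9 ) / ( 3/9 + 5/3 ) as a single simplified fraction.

Numerator: 9/8 + 3/8 - 5/9 = 17/18
Denominator: 3/9 + 5/3 = 2
Divide: (17/18) · (1/2) = 17/36

17/36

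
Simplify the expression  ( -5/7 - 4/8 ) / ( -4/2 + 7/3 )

-51/14

Numerator: -5/7 - 4/8 = -17/14
Denominator: -4/2 + 7/3 = 1/3
Divide: (-17/14) · (3) = -51/14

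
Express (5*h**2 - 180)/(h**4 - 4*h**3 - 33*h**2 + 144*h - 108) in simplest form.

5/(h**2 - 4*h + 3)

Factor: 5*h**2 - 180 = 5*(h - 6)*(h + 6);  h**4 - 4*h**3 - 33*h**2 + 144*h - 108 = (h - 3)*(h - 6)*(h + 6)*(h - 1)
Cancel the common factors (h - 6), (h + 6).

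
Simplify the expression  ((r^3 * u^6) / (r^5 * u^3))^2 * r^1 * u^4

u^10/r^3

Inside the bracket: (r^-2) * u^3
Raise to the power 2: (r^-4) * u^6
Multiply by r^1 * u^4: add exponents.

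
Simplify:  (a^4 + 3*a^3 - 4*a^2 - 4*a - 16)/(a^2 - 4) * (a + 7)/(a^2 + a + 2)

Factor: a^4 + 3*a^3 - 4*a^2 - 4*a - 16 = (a - 2)*(a^2 + a + 2)*(a + 4);  a^2 - 4 = (a - 2)*(a + 2)
Cancel the common factors (a^2 + a + 2), (a - 2).

(a^2 + 11*a + 28)/(a + 2)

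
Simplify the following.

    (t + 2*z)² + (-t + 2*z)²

2*t² + 8*z²

Write as f((2*z),t) + f((2*z),-t) and expand.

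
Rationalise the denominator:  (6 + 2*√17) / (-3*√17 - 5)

Multiply numerator and denominator by -5 + 3*√17.
Denominator becomes -128; numerator becomes 8*√17 + 72.

(-9 - √17)/16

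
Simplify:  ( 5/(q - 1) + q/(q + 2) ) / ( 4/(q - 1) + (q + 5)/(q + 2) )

Numerator: 5/(q - 1) + q/(q + 2) = (q² + 4*q + 10)/(q² + q - 2)
Denominator: 4/(q - 1) + (q + 5)/(q + 2) = (q² + 8*q + 3)/(q² + q - 2)
Divide: ((q² + 4*q + 10)/(q² + q - 2)) · ((q² + q - 2)/(q² + 8*q + 3)) = (q² + 4*q + 10)/(q² + 8*q + 3)

(q² + 4*q + 10)/(q² + 8*q + 3)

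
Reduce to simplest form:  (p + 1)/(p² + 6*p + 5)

1/(p + 5)

Factor: p² + 6*p + 5 = (p + 5)·(p + 1)
Cancel the common factor (p + 1).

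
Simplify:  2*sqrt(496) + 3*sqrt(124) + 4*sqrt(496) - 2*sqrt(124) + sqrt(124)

28*sqrt(31)

2*sqrt(496) = 8*sqrt(31); 3*sqrt(124) = 6*sqrt(31); 4*sqrt(496) = 16*sqrt(31); 2*sqrt(124) = 4*sqrt(31); sqrt(124) = 2*sqrt(31)
Combine: (8 + 6 + 16 - 4 + 2)·sqrt(31) = 28*sqrt(31)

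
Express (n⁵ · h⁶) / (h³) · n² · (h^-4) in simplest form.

n⁷/h

Quotient: n⁵ · h³
Multiply by n² · (h^-4): add exponents.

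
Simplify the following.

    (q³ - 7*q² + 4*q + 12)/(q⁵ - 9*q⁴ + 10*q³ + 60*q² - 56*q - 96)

1/(q² - 2*q - 8)

Factor: q³ - 7*q² + 4*q + 12 = (q - 2)·(q + 1)·(q - 6);  q⁵ - 9*q⁴ + 10*q³ + 60*q² - 56*q - 96 = (q + 1)·(q + 2)·(q - 6)·(q - 4)·(q - 2)
Cancel the common factors (q - 2), (q - 6), (q + 1).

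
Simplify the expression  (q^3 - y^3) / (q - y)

q^3 - y^3 = (q - y)(q^2 + q*y + y^2).

q^2 + q*y + y^2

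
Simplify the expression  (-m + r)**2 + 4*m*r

Expand the square and combine the 4*m*r term.

(m + r)**2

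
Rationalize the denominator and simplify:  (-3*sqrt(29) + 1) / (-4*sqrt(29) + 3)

(sqrt(29) + 69)/91

Multiply numerator and denominator by 3 + 4*sqrt(29).
Denominator becomes -455; numerator becomes -345 - 5*sqrt(29).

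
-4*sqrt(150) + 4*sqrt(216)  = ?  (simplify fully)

4*sqrt(6)

4*sqrt(150) = 20*sqrt(6); 4*sqrt(216) = 24*sqrt(6)
Combine: (-20 + 24)·sqrt(6) = 4*sqrt(6)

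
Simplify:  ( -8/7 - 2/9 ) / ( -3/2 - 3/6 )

43/63

Numerator: -8/7 - 2/9 = -86/63
Denominator: -3/2 - 3/6 = -2
Divide: (-86/63) · (-1/2) = 43/63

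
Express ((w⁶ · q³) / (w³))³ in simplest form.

Inside the bracket: w³ · q³
Raise to the power 3: w⁹ · q⁹

q⁹*w⁹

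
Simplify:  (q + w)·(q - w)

Product of conjugates: (P+Q)(P-Q) = P^2 - Q^2.

q² - w²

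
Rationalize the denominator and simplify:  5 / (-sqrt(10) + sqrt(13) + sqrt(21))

Group as (sqrt(13) + sqrt(21)) - sqrt(10); multiply by (sqrt(13) + sqrt(21)) + sqrt(10), then rationalise the remaining surd.

(-60*sqrt(10) + 5*sqrt(21) + 45*sqrt(13) + 5*sqrt(2730))/258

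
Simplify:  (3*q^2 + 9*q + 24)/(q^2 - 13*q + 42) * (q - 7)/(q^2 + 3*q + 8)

3/(q - 6)

Factor: 3*q^2 + 9*q + 24 = 3*(q^2 + 3*q + 8);  q^2 - 13*q + 42 = (q - 6)*(q - 7)
Cancel the common factors (q^2 + 3*q + 8), (q - 7).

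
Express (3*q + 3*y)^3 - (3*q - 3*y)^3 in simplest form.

54*y*(3*q^2 + y^2)

Only the odd-power cross terms survive.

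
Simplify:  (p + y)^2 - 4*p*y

(p - y)^2

After expansion: p^2 - 2*p*y + y^2 — a perfect-square trinomial.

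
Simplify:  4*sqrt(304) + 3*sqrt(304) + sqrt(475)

4*sqrt(304) = 16*sqrt(19); 3*sqrt(304) = 12*sqrt(19); sqrt(475) = 5*sqrt(19)
Combine: (16 + 12 + 5)·sqrt(19) = 33*sqrt(19)

33*sqrt(19)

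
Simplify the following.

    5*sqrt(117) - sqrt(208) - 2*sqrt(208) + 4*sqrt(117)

15*sqrt(13)

5*sqrt(117) = 15*sqrt(13); sqrt(208) = 4*sqrt(13); 2*sqrt(208) = 8*sqrt(13); 4*sqrt(117) = 12*sqrt(13)
Combine: (15 - 4 - 8 + 12)·sqrt(13) = 15*sqrt(13)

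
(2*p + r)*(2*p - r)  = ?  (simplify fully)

(2*p)^2 - (r)^2 = 4*p^2 - r^2.

4*p^2 - r^2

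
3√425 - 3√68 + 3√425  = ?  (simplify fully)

3√425 = 15*√17; 3√68 = 6*√17; 3√425 = 15*√17
Combine: (15 - 6 + 15)·√17 = 24*√17

24*√17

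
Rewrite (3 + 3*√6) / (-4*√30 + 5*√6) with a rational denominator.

Multiply numerator and denominator by 5*√6 + 4*√30.
Denominator becomes -330; numerator becomes 15*√6 + 12*√30 + 90 + 72*√5.

(-24*√5 - 30 - 4*√30 - 5*√6)/110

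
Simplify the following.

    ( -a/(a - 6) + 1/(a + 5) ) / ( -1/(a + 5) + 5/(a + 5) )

(-a^2 - 4*a - 6)/(4*a - 24)

Numerator: -a/(a - 6) + 1/(a + 5) = (-a^2 - 4*a - 6)/(a^2 - a - 30)
Denominator: -1/(a + 5) + 5/(a + 5) = 4/(a + 5)
Divide: ((-a^2 - 4*a - 6)/(a^2 - a - 30)) · (a/4 + 5/4) = (-a^2 - 4*a - 6)/(4*a - 24)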